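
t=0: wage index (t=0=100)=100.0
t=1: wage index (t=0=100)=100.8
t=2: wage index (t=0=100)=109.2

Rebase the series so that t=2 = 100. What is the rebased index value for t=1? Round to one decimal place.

Rebased(t=1) = 100.8 / 109.2 × 100 = 92.3077

92.3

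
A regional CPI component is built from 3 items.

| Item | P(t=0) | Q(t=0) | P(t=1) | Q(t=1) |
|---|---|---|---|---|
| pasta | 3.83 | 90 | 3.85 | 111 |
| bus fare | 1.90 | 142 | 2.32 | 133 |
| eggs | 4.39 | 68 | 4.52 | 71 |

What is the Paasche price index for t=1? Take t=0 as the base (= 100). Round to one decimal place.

Paasche price index uses current-period quantities as weights.
ΣP(t=1)·Q(t=1) = 3.85×111 + 2.32×133 + 4.52×71 = 427.35 + 308.56 + 320.92 = 1056.83
ΣP(t=0)·Q(t=1) = 3.83×111 + 1.90×133 + 4.39×71 = 425.13 + 252.7 + 311.69 = 989.52
Index = 1056.83 / 989.52 × 100 = 106.8023

106.8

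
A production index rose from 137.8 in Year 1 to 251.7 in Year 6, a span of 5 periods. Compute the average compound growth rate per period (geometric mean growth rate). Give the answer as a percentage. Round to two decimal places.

12.80%

Growth factor = (251.7/137.8)^(1/5) = (1.826560)^(1/5) = 1.128046
Growth rate = 1.128046 − 1 = 0.128046 = 12.8046%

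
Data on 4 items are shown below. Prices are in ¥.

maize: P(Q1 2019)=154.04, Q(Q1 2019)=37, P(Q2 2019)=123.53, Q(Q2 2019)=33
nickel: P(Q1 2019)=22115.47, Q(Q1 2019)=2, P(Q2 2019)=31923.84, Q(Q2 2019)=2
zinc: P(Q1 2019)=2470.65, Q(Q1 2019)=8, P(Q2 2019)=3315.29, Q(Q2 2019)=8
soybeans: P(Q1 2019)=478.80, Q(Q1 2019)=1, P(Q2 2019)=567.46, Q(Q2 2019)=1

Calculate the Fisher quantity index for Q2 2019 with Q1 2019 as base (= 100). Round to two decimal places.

Laspeyres component (base-period weights):
ΣP(Q1 2019)Q(Q2 2019) = 154.04×33 + 22115.47×2 + 2470.65×8 + 478.80×1 = 5083.32 + 44230.94 + 19765.2 + 478.8 = 69558.26
ΣP(Q1 2019)Q(Q1 2019) = 154.04×37 + 22115.47×2 + 2470.65×8 + 478.80×1 = 5699.48 + 44230.94 + 19765.2 + 478.8 = 70174.42
L = 69558.26 / 70174.42 × 100 = 99.1220
Paasche component (current-period weights):
ΣP(Q2 2019)Q(Q2 2019) = 123.53×33 + 31923.84×2 + 3315.29×8 + 567.46×1 = 4076.49 + 63847.68 + 26522.32 + 567.46 = 95013.95
ΣP(Q2 2019)Q(Q1 2019) = 123.53×37 + 31923.84×2 + 3315.29×8 + 567.46×1 = 4570.61 + 63847.68 + 26522.32 + 567.46 = 95508.07
P = 95013.95 / 95508.07 × 100 = 99.4826
Fisher = √(L × P) = √(99.1220 × 99.4826) = 99.3021

99.30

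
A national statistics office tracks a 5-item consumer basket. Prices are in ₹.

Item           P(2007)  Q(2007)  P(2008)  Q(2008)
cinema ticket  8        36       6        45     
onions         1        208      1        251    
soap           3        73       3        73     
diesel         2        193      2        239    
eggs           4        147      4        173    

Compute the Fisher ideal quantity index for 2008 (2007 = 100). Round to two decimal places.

Laspeyres component (base-period weights):
ΣP(2007)Q(2008) = 8×45 + 1×251 + 3×73 + 2×239 + 4×173 = 360 + 251 + 219 + 478 + 692 = 2000
ΣP(2007)Q(2007) = 8×36 + 1×208 + 3×73 + 2×193 + 4×147 = 288 + 208 + 219 + 386 + 588 = 1689
L = 2000 / 1689 × 100 = 118.4133
Paasche component (current-period weights):
ΣP(2008)Q(2008) = 6×45 + 1×251 + 3×73 + 2×239 + 4×173 = 270 + 251 + 219 + 478 + 692 = 1910
ΣP(2008)Q(2007) = 6×36 + 1×208 + 3×73 + 2×193 + 4×147 = 216 + 208 + 219 + 386 + 588 = 1617
P = 1910 / 1617 × 100 = 118.1200
Fisher = √(L × P) = √(118.4133 × 118.1200) = 118.2665

118.27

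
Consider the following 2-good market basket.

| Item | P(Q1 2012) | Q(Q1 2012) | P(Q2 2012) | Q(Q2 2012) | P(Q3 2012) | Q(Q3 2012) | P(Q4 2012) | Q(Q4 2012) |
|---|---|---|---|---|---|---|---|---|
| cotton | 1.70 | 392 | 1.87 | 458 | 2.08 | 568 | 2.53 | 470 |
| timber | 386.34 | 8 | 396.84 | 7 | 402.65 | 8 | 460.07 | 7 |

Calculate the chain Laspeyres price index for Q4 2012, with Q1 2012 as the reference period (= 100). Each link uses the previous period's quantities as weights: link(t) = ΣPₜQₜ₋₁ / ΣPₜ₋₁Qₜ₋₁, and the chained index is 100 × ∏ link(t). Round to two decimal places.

125.45

Link Q1 2012→Q2 2012:
ΣP(Q2 2012)Q(Q1 2012) = 1.87×392 + 396.84×8 = 733.04 + 3174.72 = 3907.76
ΣP(Q1 2012)Q(Q1 2012) = 1.70×392 + 386.34×8 = 666.4 + 3090.72 = 3757.12
link = 3907.76/3757.12 = 1.040095
Link Q2 2012→Q3 2012:
ΣP(Q3 2012)Q(Q2 2012) = 2.08×458 + 402.65×7 = 952.64 + 2818.55 = 3771.19
ΣP(Q2 2012)Q(Q2 2012) = 1.87×458 + 396.84×7 = 856.46 + 2777.88 = 3634.34
link = 3771.19/3634.34 = 1.037655
Link Q3 2012→Q4 2012:
ΣP(Q4 2012)Q(Q3 2012) = 2.53×568 + 460.07×8 = 1437.04 + 3680.56 = 5117.6
ΣP(Q3 2012)Q(Q3 2012) = 2.08×568 + 402.65×8 = 1181.44 + 3221.2 = 4402.64
link = 5117.6/4402.64 = 1.162393
Chained index = 100 × 1.040095 × 1.037655 × 1.162393 = 125.4524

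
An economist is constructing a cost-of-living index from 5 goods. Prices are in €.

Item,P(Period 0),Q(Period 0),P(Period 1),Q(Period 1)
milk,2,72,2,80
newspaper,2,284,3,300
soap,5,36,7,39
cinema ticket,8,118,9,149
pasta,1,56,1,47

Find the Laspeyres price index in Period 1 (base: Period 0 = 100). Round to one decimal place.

Laspeyres price index uses base-period quantities as weights.
ΣP(Period 1)·Q(Period 0) = 2×72 + 3×284 + 7×36 + 9×118 + 1×56 = 144 + 852 + 252 + 1062 + 56 = 2366
ΣP(Period 0)·Q(Period 0) = 2×72 + 2×284 + 5×36 + 8×118 + 1×56 = 144 + 568 + 180 + 944 + 56 = 1892
Index = 2366 / 1892 × 100 = 125.0529

125.1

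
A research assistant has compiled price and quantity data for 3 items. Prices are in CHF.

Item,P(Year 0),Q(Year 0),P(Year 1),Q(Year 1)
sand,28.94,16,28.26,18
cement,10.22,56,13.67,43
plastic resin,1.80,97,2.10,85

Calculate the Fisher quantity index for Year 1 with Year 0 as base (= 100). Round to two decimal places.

Laspeyres component (base-period weights):
ΣP(Year 0)Q(Year 1) = 28.94×18 + 10.22×43 + 1.80×85 = 520.92 + 439.46 + 153 = 1113.38
ΣP(Year 0)Q(Year 0) = 28.94×16 + 10.22×56 + 1.80×97 = 463.04 + 572.32 + 174.6 = 1209.96
L = 1113.38 / 1209.96 × 100 = 92.0179
Paasche component (current-period weights):
ΣP(Year 1)Q(Year 1) = 28.26×18 + 13.67×43 + 2.10×85 = 508.68 + 587.81 + 178.5 = 1274.99
ΣP(Year 1)Q(Year 0) = 28.26×16 + 13.67×56 + 2.10×97 = 452.16 + 765.52 + 203.7 = 1421.38
P = 1274.99 / 1421.38 × 100 = 89.7009
Fisher = √(L × P) = √(92.0179 × 89.7009) = 90.8520

90.85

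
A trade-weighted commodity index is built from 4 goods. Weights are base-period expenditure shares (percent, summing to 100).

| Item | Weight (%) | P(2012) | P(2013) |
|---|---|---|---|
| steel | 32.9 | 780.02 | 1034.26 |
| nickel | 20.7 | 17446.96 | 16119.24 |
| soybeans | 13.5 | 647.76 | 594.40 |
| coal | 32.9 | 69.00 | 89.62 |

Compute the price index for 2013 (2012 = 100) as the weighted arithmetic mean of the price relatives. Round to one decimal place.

117.9

steel: 32.9 × (1034.26/780.02) = 32.9 × 1.325940 = 43.6234
nickel: 20.7 × (16119.24/17446.96) = 20.7 × 0.923900 = 19.1247
soybeans: 13.5 × (594.40/647.76) = 13.5 × 0.917624 = 12.3879
coal: 32.9 × (89.62/69.00) = 32.9 × 1.298841 = 42.7319
Index = Σ wᵢ·(p₁ᵢ/p₀ᵢ) = 43.6234 + 19.1247 + 12.3879 + 42.7319 = 117.8679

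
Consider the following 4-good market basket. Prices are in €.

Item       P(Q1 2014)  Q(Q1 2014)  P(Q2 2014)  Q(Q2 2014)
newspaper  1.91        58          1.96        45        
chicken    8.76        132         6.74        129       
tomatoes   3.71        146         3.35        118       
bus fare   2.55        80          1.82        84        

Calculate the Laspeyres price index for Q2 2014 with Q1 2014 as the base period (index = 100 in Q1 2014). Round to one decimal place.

Laspeyres price index uses base-period quantities as weights.
ΣP(Q2 2014)·Q(Q1 2014) = 1.96×58 + 6.74×132 + 3.35×146 + 1.82×80 = 113.68 + 889.68 + 489.1 + 145.6 = 1638.06
ΣP(Q1 2014)·Q(Q1 2014) = 1.91×58 + 8.76×132 + 3.71×146 + 2.55×80 = 110.78 + 1156.32 + 541.66 + 204 = 2012.76
Index = 1638.06 / 2012.76 × 100 = 81.3838

81.4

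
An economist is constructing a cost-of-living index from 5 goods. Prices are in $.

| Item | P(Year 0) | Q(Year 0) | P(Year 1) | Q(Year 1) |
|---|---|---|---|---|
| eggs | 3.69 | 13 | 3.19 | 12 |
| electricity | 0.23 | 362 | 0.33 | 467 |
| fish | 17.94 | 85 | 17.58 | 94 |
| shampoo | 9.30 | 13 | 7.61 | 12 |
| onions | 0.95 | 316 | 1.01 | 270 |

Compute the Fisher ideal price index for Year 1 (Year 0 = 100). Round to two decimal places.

Laspeyres component (base-period weights):
ΣP(Year 1)Q(Year 0) = 3.19×13 + 0.33×362 + 17.58×85 + 7.61×13 + 1.01×316 = 41.47 + 119.46 + 1494.3 + 98.93 + 319.16 = 2073.32
ΣP(Year 0)Q(Year 0) = 3.69×13 + 0.23×362 + 17.94×85 + 9.30×13 + 0.95×316 = 47.97 + 83.26 + 1524.9 + 120.9 + 300.2 = 2077.23
L = 2073.32 / 2077.23 × 100 = 99.8118
Paasche component (current-period weights):
ΣP(Year 1)Q(Year 1) = 3.19×12 + 0.33×467 + 17.58×94 + 7.61×12 + 1.01×270 = 38.28 + 154.11 + 1652.52 + 91.32 + 272.7 = 2208.93
ΣP(Year 0)Q(Year 1) = 3.69×12 + 0.23×467 + 17.94×94 + 9.30×12 + 0.95×270 = 44.28 + 107.41 + 1686.36 + 111.6 + 256.5 = 2206.15
P = 2208.93 / 2206.15 × 100 = 100.1260
Fisher = √(L × P) = √(99.8118 × 100.1260) = 99.9688

99.97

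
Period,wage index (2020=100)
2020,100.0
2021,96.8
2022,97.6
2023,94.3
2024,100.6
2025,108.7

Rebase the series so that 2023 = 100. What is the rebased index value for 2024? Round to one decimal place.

106.7

Rebased(2024) = 100.6 / 94.3 × 100 = 106.6808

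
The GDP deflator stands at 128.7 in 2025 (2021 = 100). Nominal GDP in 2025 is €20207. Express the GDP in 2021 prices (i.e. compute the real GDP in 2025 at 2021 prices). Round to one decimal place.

Real = Nominal ÷ (Index/100) = 20207 ÷ (128.7/100)
     = 20207 ÷ 1.287 = 15700.8547

15700.9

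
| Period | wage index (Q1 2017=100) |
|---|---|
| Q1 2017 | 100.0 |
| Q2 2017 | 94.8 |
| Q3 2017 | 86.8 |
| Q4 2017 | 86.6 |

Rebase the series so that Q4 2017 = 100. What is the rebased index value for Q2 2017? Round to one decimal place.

Rebased(Q2 2017) = 94.8 / 86.6 × 100 = 109.4688

109.5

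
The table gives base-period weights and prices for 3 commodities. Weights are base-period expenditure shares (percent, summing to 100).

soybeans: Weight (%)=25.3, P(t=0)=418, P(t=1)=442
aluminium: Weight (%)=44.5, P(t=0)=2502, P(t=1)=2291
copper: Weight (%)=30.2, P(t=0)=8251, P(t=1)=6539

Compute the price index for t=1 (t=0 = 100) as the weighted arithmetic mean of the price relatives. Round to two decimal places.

91.43

soybeans: 25.3 × (442/418) = 25.3 × 1.057416 = 26.7526
aluminium: 44.5 × (2291/2502) = 44.5 × 0.915667 = 40.7472
copper: 30.2 × (6539/8251) = 30.2 × 0.792510 = 23.9338
Index = Σ wᵢ·(p₁ᵢ/p₀ᵢ) = 26.7526 + 40.7472 + 23.9338 = 91.4336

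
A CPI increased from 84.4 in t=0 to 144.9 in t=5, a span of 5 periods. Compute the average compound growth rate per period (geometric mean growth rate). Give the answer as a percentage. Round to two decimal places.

11.42%

Growth factor = (144.9/84.4)^(1/5) = (1.716825)^(1/5) = 1.114154
Growth rate = 1.114154 − 1 = 0.114154 = 11.4154%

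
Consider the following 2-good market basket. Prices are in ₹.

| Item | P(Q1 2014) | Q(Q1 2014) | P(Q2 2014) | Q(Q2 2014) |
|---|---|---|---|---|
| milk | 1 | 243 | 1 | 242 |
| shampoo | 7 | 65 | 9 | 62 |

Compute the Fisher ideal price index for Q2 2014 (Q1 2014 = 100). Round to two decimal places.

Laspeyres component (base-period weights):
ΣP(Q2 2014)Q(Q1 2014) = 1×243 + 9×65 = 243 + 585 = 828
ΣP(Q1 2014)Q(Q1 2014) = 1×243 + 7×65 = 243 + 455 = 698
L = 828 / 698 × 100 = 118.6246
Paasche component (current-period weights):
ΣP(Q2 2014)Q(Q2 2014) = 1×242 + 9×62 = 242 + 558 = 800
ΣP(Q1 2014)Q(Q2 2014) = 1×242 + 7×62 = 242 + 434 = 676
P = 800 / 676 × 100 = 118.3432
Fisher = √(L × P) = √(118.6246 × 118.3432) = 118.4838

118.48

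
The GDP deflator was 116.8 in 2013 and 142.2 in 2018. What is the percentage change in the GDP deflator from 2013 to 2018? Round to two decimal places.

21.75%

Change = (142.2 − 116.8) / 116.8 × 100
       = 25.4 / 116.8 × 100 = 21.7466%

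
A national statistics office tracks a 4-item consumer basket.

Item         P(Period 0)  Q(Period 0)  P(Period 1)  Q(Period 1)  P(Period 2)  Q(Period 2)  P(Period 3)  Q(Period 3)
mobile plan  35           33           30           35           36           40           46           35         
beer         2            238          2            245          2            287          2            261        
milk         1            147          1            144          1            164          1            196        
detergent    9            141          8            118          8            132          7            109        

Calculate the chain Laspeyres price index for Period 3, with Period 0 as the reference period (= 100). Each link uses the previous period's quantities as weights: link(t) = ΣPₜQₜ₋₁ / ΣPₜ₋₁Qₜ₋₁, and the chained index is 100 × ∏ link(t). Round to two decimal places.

Link Period 0→Period 1:
ΣP(Period 1)Q(Period 0) = 30×33 + 2×238 + 1×147 + 8×141 = 990 + 476 + 147 + 1128 = 2741
ΣP(Period 0)Q(Period 0) = 35×33 + 2×238 + 1×147 + 9×141 = 1155 + 476 + 147 + 1269 = 3047
link = 2741/3047 = 0.899573
Link Period 1→Period 2:
ΣP(Period 2)Q(Period 1) = 36×35 + 2×245 + 1×144 + 8×118 = 1260 + 490 + 144 + 944 = 2838
ΣP(Period 1)Q(Period 1) = 30×35 + 2×245 + 1×144 + 8×118 = 1050 + 490 + 144 + 944 = 2628
link = 2838/2628 = 1.079909
Link Period 2→Period 3:
ΣP(Period 3)Q(Period 2) = 46×40 + 2×287 + 1×164 + 7×132 = 1840 + 574 + 164 + 924 = 3502
ΣP(Period 2)Q(Period 2) = 36×40 + 2×287 + 1×164 + 8×132 = 1440 + 574 + 164 + 1056 = 3234
link = 3502/3234 = 1.082870
Chained index = 100 × 0.899573 × 1.079909 × 1.082870 = 105.1961

105.20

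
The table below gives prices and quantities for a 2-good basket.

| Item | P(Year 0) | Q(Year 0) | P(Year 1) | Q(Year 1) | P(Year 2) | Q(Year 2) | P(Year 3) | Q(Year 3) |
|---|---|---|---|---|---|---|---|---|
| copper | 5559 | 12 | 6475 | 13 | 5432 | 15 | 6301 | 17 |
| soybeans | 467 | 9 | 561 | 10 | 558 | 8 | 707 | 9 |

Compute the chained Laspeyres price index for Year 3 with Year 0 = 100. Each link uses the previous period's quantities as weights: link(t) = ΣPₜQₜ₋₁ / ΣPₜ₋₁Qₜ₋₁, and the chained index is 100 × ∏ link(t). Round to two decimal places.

Link Year 0→Year 1:
ΣP(Year 1)Q(Year 0) = 6475×12 + 561×9 = 77700 + 5049 = 82749
ΣP(Year 0)Q(Year 0) = 5559×12 + 467×9 = 66708 + 4203 = 70911
link = 82749/70911 = 1.166942
Link Year 1→Year 2:
ΣP(Year 2)Q(Year 1) = 5432×13 + 558×10 = 70616 + 5580 = 76196
ΣP(Year 1)Q(Year 1) = 6475×13 + 561×10 = 84175 + 5610 = 89785
link = 76196/89785 = 0.848650
Link Year 2→Year 3:
ΣP(Year 3)Q(Year 2) = 6301×15 + 707×8 = 94515 + 5656 = 100171
ΣP(Year 2)Q(Year 2) = 5432×15 + 558×8 = 81480 + 4464 = 85944
link = 100171/85944 = 1.165538
Chained index = 100 × 1.166942 × 0.848650 × 1.165538 = 115.4261

115.43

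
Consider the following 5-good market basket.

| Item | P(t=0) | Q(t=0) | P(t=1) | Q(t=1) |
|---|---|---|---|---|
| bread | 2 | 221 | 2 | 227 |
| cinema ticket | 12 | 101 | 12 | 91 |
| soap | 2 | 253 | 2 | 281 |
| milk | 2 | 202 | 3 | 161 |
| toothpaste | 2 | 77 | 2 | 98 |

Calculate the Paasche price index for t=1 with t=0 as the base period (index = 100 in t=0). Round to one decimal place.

106.1

Paasche price index uses current-period quantities as weights.
ΣP(t=1)·Q(t=1) = 2×227 + 12×91 + 2×281 + 3×161 + 2×98 = 454 + 1092 + 562 + 483 + 196 = 2787
ΣP(t=0)·Q(t=1) = 2×227 + 12×91 + 2×281 + 2×161 + 2×98 = 454 + 1092 + 562 + 322 + 196 = 2626
Index = 2787 / 2626 × 100 = 106.1310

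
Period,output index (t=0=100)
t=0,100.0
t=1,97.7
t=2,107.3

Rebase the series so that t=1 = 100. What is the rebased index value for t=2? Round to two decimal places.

109.83

Rebased(t=2) = 107.3 / 97.7 × 100 = 109.8260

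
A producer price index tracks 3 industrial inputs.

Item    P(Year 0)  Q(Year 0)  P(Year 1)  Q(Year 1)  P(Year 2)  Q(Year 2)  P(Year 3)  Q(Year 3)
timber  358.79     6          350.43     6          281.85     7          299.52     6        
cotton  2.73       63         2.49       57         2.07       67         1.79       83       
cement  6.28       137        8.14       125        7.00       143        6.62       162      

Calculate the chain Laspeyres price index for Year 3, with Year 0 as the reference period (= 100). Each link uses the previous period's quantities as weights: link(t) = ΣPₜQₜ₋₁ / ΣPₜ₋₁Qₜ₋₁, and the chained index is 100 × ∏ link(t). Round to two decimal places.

Link Year 0→Year 1:
ΣP(Year 1)Q(Year 0) = 350.43×6 + 2.49×63 + 8.14×137 = 2102.58 + 156.87 + 1115.18 = 3374.63
ΣP(Year 0)Q(Year 0) = 358.79×6 + 2.73×63 + 6.28×137 = 2152.74 + 171.99 + 860.36 = 3185.09
link = 3374.63/3185.09 = 1.059509
Link Year 1→Year 2:
ΣP(Year 2)Q(Year 1) = 281.85×6 + 2.07×57 + 7.00×125 = 1691.1 + 117.99 + 875 = 2684.09
ΣP(Year 1)Q(Year 1) = 350.43×6 + 2.49×57 + 8.14×125 = 2102.58 + 141.93 + 1017.5 = 3262.01
link = 2684.09/3262.01 = 0.822833
Link Year 2→Year 3:
ΣP(Year 3)Q(Year 2) = 299.52×7 + 1.79×67 + 6.62×143 = 2096.64 + 119.93 + 946.66 = 3163.23
ΣP(Year 2)Q(Year 2) = 281.85×7 + 2.07×67 + 7.00×143 = 1972.95 + 138.69 + 1001 = 3112.64
link = 3163.23/3112.64 = 1.016253
Chained index = 100 × 1.059509 × 0.822833 × 1.016253 = 88.5968

88.60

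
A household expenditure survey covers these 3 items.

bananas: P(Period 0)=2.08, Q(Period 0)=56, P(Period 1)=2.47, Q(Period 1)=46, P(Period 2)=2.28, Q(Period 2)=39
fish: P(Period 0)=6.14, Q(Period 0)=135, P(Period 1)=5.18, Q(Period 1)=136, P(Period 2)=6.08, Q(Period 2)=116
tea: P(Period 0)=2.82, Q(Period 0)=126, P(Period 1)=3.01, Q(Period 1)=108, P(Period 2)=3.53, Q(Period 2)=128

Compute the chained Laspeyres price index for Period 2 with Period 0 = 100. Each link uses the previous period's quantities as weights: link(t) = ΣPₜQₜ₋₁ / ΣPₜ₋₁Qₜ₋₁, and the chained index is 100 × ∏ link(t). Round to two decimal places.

107.45

Link Period 0→Period 1:
ΣP(Period 1)Q(Period 0) = 2.47×56 + 5.18×135 + 3.01×126 = 138.32 + 699.3 + 379.26 = 1216.88
ΣP(Period 0)Q(Period 0) = 2.08×56 + 6.14×135 + 2.82×126 = 116.48 + 828.9 + 355.32 = 1300.7
link = 1216.88/1300.7 = 0.935558
Link Period 1→Period 2:
ΣP(Period 2)Q(Period 1) = 2.28×46 + 6.08×136 + 3.53×108 = 104.88 + 826.88 + 381.24 = 1313
ΣP(Period 1)Q(Period 1) = 2.47×46 + 5.18×136 + 3.01×108 = 113.62 + 704.48 + 325.08 = 1143.18
link = 1313/1143.18 = 1.148551
Chained index = 100 × 0.935558 × 1.148551 = 107.4535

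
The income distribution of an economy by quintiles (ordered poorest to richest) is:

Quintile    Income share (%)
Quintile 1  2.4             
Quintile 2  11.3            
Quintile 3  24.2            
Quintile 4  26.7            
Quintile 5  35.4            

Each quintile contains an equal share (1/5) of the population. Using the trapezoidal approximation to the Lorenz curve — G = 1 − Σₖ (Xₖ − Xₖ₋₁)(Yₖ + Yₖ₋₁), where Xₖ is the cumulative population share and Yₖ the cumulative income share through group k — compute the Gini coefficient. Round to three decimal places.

0.326

Cumulative income shares Yₖ: 0.0240, 0.1370, 0.3790, 0.6460, 1.0000
Σ (Xₖ−Xₖ₋₁)(Yₖ+Yₖ₋₁) = (1/5)(0.0240+0.0000) + (1/5)(0.1370+0.0240) + (1/5)(0.3790+0.1370) + (1/5)(0.6460+0.3790) + (1/5)(1.0000+0.6460)
  = 0.0048 + 0.0322 + 0.1032 + 0.2050 + 0.3292 = 0.6744
G = 1 − 0.6744 = 0.3256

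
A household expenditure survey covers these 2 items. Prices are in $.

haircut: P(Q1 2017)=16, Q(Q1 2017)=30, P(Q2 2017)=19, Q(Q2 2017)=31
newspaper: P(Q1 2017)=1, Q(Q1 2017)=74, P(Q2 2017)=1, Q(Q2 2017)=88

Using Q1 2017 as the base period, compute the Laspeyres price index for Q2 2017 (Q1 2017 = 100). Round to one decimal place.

116.2

Laspeyres price index uses base-period quantities as weights.
ΣP(Q2 2017)·Q(Q1 2017) = 19×30 + 1×74 = 570 + 74 = 644
ΣP(Q1 2017)·Q(Q1 2017) = 16×30 + 1×74 = 480 + 74 = 554
Index = 644 / 554 × 100 = 116.2455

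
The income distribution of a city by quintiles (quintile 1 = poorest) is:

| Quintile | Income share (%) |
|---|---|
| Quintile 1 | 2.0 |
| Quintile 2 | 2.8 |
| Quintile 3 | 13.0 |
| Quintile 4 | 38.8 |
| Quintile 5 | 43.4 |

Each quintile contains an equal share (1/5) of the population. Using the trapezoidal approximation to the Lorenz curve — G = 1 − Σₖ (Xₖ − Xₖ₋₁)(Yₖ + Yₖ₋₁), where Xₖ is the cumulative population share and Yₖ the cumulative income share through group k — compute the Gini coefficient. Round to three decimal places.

Cumulative income shares Yₖ: 0.0200, 0.0480, 0.1780, 0.5660, 1.0000
Σ (Xₖ−Xₖ₋₁)(Yₖ+Yₖ₋₁) = (1/5)(0.0200+0.0000) + (1/5)(0.0480+0.0200) + (1/5)(0.1780+0.0480) + (1/5)(0.5660+0.1780) + (1/5)(1.0000+0.5660)
  = 0.0040 + 0.0136 + 0.0452 + 0.1488 + 0.3132 = 0.5248
G = 1 − 0.5248 = 0.4752

0.475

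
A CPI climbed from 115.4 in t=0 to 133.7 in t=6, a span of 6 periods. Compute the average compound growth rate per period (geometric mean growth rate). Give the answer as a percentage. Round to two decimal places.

Growth factor = (133.7/115.4)^(1/6) = (1.158579)^(1/6) = 1.024836
Growth rate = 1.024836 − 1 = 0.024836 = 2.4836%

2.48%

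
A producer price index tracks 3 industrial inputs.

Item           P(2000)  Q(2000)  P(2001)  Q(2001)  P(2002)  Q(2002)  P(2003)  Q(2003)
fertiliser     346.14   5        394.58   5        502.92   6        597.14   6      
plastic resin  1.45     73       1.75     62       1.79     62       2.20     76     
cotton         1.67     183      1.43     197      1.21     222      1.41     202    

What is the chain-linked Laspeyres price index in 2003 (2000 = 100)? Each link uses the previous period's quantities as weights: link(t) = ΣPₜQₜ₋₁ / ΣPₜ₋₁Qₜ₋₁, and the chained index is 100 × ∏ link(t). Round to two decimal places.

Link 2000→2001:
ΣP(2001)Q(2000) = 394.58×5 + 1.75×73 + 1.43×183 = 1972.9 + 127.75 + 261.69 = 2362.34
ΣP(2000)Q(2000) = 346.14×5 + 1.45×73 + 1.67×183 = 1730.7 + 105.85 + 305.61 = 2142.16
link = 2362.34/2142.16 = 1.102784
Link 2001→2002:
ΣP(2002)Q(2001) = 502.92×5 + 1.79×62 + 1.21×197 = 2514.6 + 110.98 + 238.37 = 2863.95
ΣP(2001)Q(2001) = 394.58×5 + 1.75×62 + 1.43×197 = 1972.9 + 108.5 + 281.71 = 2363.11
link = 2863.95/2363.11 = 1.211941
Link 2002→2003:
ΣP(2003)Q(2002) = 597.14×6 + 2.20×62 + 1.41×222 = 3582.84 + 136.4 + 313.02 = 4032.26
ΣP(2002)Q(2002) = 502.92×6 + 1.79×62 + 1.21×222 = 3017.52 + 110.98 + 268.62 = 3397.12
link = 4032.26/3397.12 = 1.186964
Chained index = 100 × 1.102784 × 1.211941 × 1.186964 = 158.6389

158.64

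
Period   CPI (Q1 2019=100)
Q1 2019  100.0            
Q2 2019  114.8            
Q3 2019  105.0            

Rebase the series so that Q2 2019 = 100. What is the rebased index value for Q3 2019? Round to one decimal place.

91.5

Rebased(Q3 2019) = 105.0 / 114.8 × 100 = 91.4634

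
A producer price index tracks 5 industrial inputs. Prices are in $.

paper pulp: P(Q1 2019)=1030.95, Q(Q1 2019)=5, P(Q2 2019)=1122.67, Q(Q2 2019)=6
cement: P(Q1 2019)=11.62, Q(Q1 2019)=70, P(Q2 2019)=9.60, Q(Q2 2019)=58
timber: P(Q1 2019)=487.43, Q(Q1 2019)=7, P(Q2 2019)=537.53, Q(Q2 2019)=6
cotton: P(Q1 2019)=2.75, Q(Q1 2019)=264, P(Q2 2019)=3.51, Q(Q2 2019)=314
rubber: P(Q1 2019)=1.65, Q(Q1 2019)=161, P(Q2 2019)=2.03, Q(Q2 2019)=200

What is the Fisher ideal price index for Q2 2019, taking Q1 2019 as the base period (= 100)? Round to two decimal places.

109.26

Laspeyres component (base-period weights):
ΣP(Q2 2019)Q(Q1 2019) = 1122.67×5 + 9.60×70 + 537.53×7 + 3.51×264 + 2.03×161 = 5613.35 + 672 + 3762.71 + 926.64 + 326.83 = 11301.53
ΣP(Q1 2019)Q(Q1 2019) = 1030.95×5 + 11.62×70 + 487.43×7 + 2.75×264 + 1.65×161 = 5154.75 + 813.4 + 3412.01 + 726 + 265.65 = 10371.81
L = 11301.53 / 10371.81 × 100 = 108.9639
Paasche component (current-period weights):
ΣP(Q2 2019)Q(Q2 2019) = 1122.67×6 + 9.60×58 + 537.53×6 + 3.51×314 + 2.03×200 = 6736.02 + 556.8 + 3225.18 + 1102.14 + 406 = 12026.14
ΣP(Q1 2019)Q(Q2 2019) = 1030.95×6 + 11.62×58 + 487.43×6 + 2.75×314 + 1.65×200 = 6185.7 + 673.96 + 2924.58 + 863.5 + 330 = 10977.74
P = 12026.14 / 10977.74 × 100 = 109.5502
Fisher = √(L × P) = √(108.9639 × 109.5502) = 109.2567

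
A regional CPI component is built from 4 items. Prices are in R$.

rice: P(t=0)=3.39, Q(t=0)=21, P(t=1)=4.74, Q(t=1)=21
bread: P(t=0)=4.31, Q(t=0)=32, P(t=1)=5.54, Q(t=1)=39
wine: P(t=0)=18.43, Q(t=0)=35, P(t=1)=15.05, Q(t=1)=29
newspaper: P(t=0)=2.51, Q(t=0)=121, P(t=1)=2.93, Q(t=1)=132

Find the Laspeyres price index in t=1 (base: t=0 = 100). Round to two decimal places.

Laspeyres price index uses base-period quantities as weights.
ΣP(t=1)·Q(t=0) = 4.74×21 + 5.54×32 + 15.05×35 + 2.93×121 = 99.54 + 177.28 + 526.75 + 354.53 = 1158.1
ΣP(t=0)·Q(t=0) = 3.39×21 + 4.31×32 + 18.43×35 + 2.51×121 = 71.19 + 137.92 + 645.05 + 303.71 = 1157.87
Index = 1158.1 / 1157.87 × 100 = 100.0199

100.02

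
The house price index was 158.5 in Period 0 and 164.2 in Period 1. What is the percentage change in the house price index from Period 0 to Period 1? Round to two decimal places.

3.60%

Change = (164.2 − 158.5) / 158.5 × 100
       = 5.7 / 158.5 × 100 = 3.5962%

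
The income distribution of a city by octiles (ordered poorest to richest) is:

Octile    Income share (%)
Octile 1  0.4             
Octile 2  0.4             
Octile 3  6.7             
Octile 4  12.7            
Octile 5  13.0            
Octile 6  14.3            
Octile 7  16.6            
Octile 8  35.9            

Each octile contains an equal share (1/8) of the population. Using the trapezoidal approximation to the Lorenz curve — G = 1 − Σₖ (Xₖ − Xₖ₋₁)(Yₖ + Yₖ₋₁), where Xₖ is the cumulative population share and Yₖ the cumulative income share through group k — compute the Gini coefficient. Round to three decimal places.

0.441

Cumulative income shares Yₖ: 0.0040, 0.0080, 0.0750, 0.2020, 0.3320, 0.4750, 0.6410, 1.0000
Σ (Xₖ−Xₖ₋₁)(Yₖ+Yₖ₋₁) = (1/8)(0.0040+0.0000) + (1/8)(0.0080+0.0040) + (1/8)(0.0750+0.0080) + (1/8)(0.2020+0.0750) + (1/8)(0.3320+0.2020) + (1/8)(0.4750+0.3320) + (1/8)(0.6410+0.4750) + (1/8)(1.0000+0.6410)
  = 0.0005 + 0.0015 + 0.0104 + 0.0346 + 0.0668 + 0.1009 + 0.1395 + 0.2051 = 0.5593
G = 1 − 0.5593 = 0.4407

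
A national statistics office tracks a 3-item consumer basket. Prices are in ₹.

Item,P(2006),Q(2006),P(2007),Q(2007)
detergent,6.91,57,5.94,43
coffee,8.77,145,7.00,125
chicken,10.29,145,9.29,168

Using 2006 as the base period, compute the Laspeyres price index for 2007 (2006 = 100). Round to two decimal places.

85.53

Laspeyres price index uses base-period quantities as weights.
ΣP(2007)·Q(2006) = 5.94×57 + 7.00×145 + 9.29×145 = 338.58 + 1015 + 1347.05 = 2700.63
ΣP(2006)·Q(2006) = 6.91×57 + 8.77×145 + 10.29×145 = 393.87 + 1271.65 + 1492.05 = 3157.57
Index = 2700.63 / 3157.57 × 100 = 85.5287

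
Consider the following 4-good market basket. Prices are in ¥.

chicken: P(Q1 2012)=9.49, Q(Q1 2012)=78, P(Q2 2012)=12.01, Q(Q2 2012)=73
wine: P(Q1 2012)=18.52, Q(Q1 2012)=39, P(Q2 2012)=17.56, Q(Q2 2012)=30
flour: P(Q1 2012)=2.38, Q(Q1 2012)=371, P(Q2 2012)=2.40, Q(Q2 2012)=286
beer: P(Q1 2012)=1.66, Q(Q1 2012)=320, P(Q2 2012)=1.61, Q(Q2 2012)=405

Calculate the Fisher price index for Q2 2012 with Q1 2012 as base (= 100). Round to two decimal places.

105.32

Laspeyres component (base-period weights):
ΣP(Q2 2012)Q(Q1 2012) = 12.01×78 + 17.56×39 + 2.40×371 + 1.61×320 = 936.78 + 684.84 + 890.4 + 515.2 = 3027.22
ΣP(Q1 2012)Q(Q1 2012) = 9.49×78 + 18.52×39 + 2.38×371 + 1.66×320 = 740.22 + 722.28 + 882.98 + 531.2 = 2876.68
L = 3027.22 / 2876.68 × 100 = 105.2331
Paasche component (current-period weights):
ΣP(Q2 2012)Q(Q2 2012) = 12.01×73 + 17.56×30 + 2.40×286 + 1.61×405 = 876.73 + 526.8 + 686.4 + 652.05 = 2741.98
ΣP(Q1 2012)Q(Q2 2012) = 9.49×73 + 18.52×30 + 2.38×286 + 1.66×405 = 692.77 + 555.6 + 680.68 + 672.3 = 2601.35
P = 2741.98 / 2601.35 × 100 = 105.4060
Fisher = √(L × P) = √(105.2331 × 105.4060) = 105.3195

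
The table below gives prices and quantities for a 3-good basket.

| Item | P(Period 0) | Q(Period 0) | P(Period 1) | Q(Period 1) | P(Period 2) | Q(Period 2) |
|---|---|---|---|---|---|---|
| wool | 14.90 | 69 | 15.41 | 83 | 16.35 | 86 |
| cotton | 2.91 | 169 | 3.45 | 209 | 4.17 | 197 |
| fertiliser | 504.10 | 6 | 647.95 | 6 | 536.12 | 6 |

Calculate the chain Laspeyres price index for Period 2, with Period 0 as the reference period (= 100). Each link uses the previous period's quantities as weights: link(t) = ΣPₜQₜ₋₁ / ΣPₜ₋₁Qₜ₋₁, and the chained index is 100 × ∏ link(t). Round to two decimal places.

112.62

Link Period 0→Period 1:
ΣP(Period 1)Q(Period 0) = 15.41×69 + 3.45×169 + 647.95×6 = 1063.29 + 583.05 + 3887.7 = 5534.04
ΣP(Period 0)Q(Period 0) = 14.90×69 + 2.91×169 + 504.10×6 = 1028.1 + 491.79 + 3024.6 = 4544.49
link = 5534.04/4544.49 = 1.217747
Link Period 1→Period 2:
ΣP(Period 2)Q(Period 1) = 16.35×83 + 4.17×209 + 536.12×6 = 1357.05 + 871.53 + 3216.72 = 5445.3
ΣP(Period 1)Q(Period 1) = 15.41×83 + 3.45×209 + 647.95×6 = 1279.03 + 721.05 + 3887.7 = 5887.78
link = 5445.3/5887.78 = 0.924848
Chained index = 100 × 1.217747 × 0.924848 = 112.6231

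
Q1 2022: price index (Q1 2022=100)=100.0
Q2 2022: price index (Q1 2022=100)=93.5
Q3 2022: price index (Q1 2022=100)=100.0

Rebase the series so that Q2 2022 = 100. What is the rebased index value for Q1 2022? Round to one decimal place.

107.0

Rebased(Q1 2022) = 100.0 / 93.5 × 100 = 106.9519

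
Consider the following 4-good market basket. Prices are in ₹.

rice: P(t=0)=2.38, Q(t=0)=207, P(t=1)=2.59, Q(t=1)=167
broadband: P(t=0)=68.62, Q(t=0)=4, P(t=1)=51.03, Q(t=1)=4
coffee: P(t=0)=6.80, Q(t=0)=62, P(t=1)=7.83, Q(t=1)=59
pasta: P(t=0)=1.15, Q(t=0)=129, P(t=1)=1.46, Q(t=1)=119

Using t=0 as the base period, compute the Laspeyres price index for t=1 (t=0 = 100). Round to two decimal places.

Laspeyres price index uses base-period quantities as weights.
ΣP(t=1)·Q(t=0) = 2.59×207 + 51.03×4 + 7.83×62 + 1.46×129 = 536.13 + 204.12 + 485.46 + 188.34 = 1414.05
ΣP(t=0)·Q(t=0) = 2.38×207 + 68.62×4 + 6.80×62 + 1.15×129 = 492.66 + 274.48 + 421.6 + 148.35 = 1337.09
Index = 1414.05 / 1337.09 × 100 = 105.7558

105.76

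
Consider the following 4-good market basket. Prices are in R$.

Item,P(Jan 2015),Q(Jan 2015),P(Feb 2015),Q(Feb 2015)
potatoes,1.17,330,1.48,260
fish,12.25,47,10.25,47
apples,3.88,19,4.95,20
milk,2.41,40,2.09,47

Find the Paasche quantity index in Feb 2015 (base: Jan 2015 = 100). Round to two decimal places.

92.68

Paasche quantity index uses current-period prices as weights.
ΣP(Feb 2015)·Q(Feb 2015) = 1.48×260 + 10.25×47 + 4.95×20 + 2.09×47 = 384.8 + 481.75 + 99 + 98.23 = 1063.78
ΣP(Feb 2015)·Q(Jan 2015) = 1.48×330 + 10.25×47 + 4.95×19 + 2.09×40 = 488.4 + 481.75 + 94.05 + 83.6 = 1147.8
Index = 1063.78 / 1147.8 × 100 = 92.6799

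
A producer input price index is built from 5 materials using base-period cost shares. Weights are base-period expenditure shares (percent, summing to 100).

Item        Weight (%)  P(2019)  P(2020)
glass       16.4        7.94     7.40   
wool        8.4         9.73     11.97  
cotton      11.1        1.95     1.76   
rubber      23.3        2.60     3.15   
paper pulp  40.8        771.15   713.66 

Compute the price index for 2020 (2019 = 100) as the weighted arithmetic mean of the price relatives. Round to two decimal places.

101.62

glass: 16.4 × (7.40/7.94) = 16.4 × 0.931990 = 15.2846
wool: 8.4 × (11.97/9.73) = 8.4 × 1.230216 = 10.3338
cotton: 11.1 × (1.76/1.95) = 11.1 × 0.902564 = 10.0185
rubber: 23.3 × (3.15/2.60) = 23.3 × 1.211538 = 28.2288
paper pulp: 40.8 × (713.66/771.15) = 40.8 × 0.925449 = 37.7583
Index = Σ wᵢ·(p₁ᵢ/p₀ᵢ) = 15.2846 + 10.3338 + 10.0185 + 28.2288 + 37.7583 = 101.6241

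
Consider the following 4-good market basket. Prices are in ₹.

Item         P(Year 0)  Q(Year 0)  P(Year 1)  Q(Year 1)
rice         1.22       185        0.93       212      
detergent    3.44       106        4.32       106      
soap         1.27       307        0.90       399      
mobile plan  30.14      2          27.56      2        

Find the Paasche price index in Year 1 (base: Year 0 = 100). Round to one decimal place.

89.8

Paasche price index uses current-period quantities as weights.
ΣP(Year 1)·Q(Year 1) = 0.93×212 + 4.32×106 + 0.90×399 + 27.56×2 = 197.16 + 457.92 + 359.1 + 55.12 = 1069.3
ΣP(Year 0)·Q(Year 1) = 1.22×212 + 3.44×106 + 1.27×399 + 30.14×2 = 258.64 + 364.64 + 506.73 + 60.28 = 1190.29
Index = 1069.3 / 1190.29 × 100 = 89.8353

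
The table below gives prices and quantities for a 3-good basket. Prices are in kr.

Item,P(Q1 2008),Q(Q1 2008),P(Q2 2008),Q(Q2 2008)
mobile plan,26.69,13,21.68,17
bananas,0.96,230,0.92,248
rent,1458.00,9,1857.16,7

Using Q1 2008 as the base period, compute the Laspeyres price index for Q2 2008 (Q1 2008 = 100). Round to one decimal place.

Laspeyres price index uses base-period quantities as weights.
ΣP(Q2 2008)·Q(Q1 2008) = 21.68×13 + 0.92×230 + 1857.16×9 = 281.84 + 211.6 + 16714.44 = 17207.88
ΣP(Q1 2008)·Q(Q1 2008) = 26.69×13 + 0.96×230 + 1458.00×9 = 346.97 + 220.8 + 13122 = 13689.77
Index = 17207.88 / 13689.77 × 100 = 125.6988

125.7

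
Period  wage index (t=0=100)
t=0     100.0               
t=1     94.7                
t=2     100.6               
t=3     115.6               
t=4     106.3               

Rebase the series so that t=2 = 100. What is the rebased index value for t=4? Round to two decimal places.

Rebased(t=4) = 106.3 / 100.6 × 100 = 105.6660

105.67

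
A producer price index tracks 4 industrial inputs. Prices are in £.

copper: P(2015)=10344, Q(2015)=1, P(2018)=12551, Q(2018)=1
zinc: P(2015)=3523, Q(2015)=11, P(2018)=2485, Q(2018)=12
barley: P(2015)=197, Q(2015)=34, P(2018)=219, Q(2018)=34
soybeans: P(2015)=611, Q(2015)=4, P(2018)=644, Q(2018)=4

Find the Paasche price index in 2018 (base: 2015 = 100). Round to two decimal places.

Paasche price index uses current-period quantities as weights.
ΣP(2018)·Q(2018) = 12551×1 + 2485×12 + 219×34 + 644×4 = 12551 + 29820 + 7446 + 2576 = 52393
ΣP(2015)·Q(2018) = 10344×1 + 3523×12 + 197×34 + 611×4 = 10344 + 42276 + 6698 + 2444 = 61762
Index = 52393 / 61762 × 100 = 84.8305

84.83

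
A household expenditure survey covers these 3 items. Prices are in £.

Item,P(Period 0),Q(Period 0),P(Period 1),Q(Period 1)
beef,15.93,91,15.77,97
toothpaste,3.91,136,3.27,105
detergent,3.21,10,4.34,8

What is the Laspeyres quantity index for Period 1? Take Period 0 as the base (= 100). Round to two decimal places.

98.41

Laspeyres quantity index uses base-period prices as weights.
ΣP(Period 0)·Q(Period 1) = 15.93×97 + 3.91×105 + 3.21×8 = 1545.21 + 410.55 + 25.68 = 1981.44
ΣP(Period 0)·Q(Period 0) = 15.93×91 + 3.91×136 + 3.21×10 = 1449.63 + 531.76 + 32.1 = 2013.49
Index = 1981.44 / 2013.49 × 100 = 98.4082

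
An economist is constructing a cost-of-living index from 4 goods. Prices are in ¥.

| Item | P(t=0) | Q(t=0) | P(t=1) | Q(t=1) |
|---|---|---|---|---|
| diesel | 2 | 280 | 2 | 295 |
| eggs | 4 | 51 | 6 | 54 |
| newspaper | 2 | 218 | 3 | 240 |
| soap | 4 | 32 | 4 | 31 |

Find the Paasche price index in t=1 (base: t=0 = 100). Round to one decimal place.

124.7

Paasche price index uses current-period quantities as weights.
ΣP(t=1)·Q(t=1) = 2×295 + 6×54 + 3×240 + 4×31 = 590 + 324 + 720 + 124 = 1758
ΣP(t=0)·Q(t=1) = 2×295 + 4×54 + 2×240 + 4×31 = 590 + 216 + 480 + 124 = 1410
Index = 1758 / 1410 × 100 = 124.6809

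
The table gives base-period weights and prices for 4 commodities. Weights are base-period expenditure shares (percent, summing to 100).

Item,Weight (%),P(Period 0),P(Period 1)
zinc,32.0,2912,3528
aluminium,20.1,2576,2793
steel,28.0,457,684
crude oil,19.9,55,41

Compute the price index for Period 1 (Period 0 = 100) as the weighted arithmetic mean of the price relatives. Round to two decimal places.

117.31

zinc: 32.0 × (3528/2912) = 32.0 × 1.211538 = 38.7692
aluminium: 20.1 × (2793/2576) = 20.1 × 1.084239 = 21.7932
steel: 28.0 × (684/457) = 28.0 × 1.496718 = 41.9081
crude oil: 19.9 × (41/55) = 19.9 × 0.745455 = 14.8345
Index = Σ wᵢ·(p₁ᵢ/p₀ᵢ) = 38.7692 + 21.7932 + 41.9081 + 14.8345 = 117.3051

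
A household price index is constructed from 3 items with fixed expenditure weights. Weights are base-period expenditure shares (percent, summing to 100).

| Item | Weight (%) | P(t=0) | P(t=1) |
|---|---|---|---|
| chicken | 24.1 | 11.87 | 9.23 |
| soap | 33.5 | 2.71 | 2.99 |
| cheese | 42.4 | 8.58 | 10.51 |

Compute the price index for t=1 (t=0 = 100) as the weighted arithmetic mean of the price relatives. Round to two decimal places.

107.64

chicken: 24.1 × (9.23/11.87) = 24.1 × 0.777591 = 18.7399
soap: 33.5 × (2.99/2.71) = 33.5 × 1.103321 = 36.9613
cheese: 42.4 × (10.51/8.58) = 42.4 × 1.224942 = 51.9375
Index = Σ wᵢ·(p₁ᵢ/p₀ᵢ) = 18.7399 + 36.9613 + 51.9375 = 107.6387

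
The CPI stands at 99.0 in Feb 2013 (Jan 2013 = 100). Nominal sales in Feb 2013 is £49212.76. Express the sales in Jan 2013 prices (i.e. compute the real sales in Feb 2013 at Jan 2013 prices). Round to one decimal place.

49709.9

Real = Nominal ÷ (Index/100) = 49212.76 ÷ (99.0/100)
     = 49212.76 ÷ 0.990 = 49709.8586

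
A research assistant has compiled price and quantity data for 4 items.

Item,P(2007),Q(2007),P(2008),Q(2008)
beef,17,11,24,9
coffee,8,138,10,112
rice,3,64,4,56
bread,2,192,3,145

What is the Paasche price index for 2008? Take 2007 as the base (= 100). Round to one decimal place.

132.4

Paasche price index uses current-period quantities as weights.
ΣP(2008)·Q(2008) = 24×9 + 10×112 + 4×56 + 3×145 = 216 + 1120 + 224 + 435 = 1995
ΣP(2007)·Q(2008) = 17×9 + 8×112 + 3×56 + 2×145 = 153 + 896 + 168 + 290 = 1507
Index = 1995 / 1507 × 100 = 132.3822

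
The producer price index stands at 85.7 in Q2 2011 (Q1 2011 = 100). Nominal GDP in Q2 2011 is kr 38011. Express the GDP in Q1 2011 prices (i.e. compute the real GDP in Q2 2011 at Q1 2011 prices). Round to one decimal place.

44353.6

Real = Nominal ÷ (Index/100) = 38011 ÷ (85.7/100)
     = 38011 ÷ 0.857 = 44353.5589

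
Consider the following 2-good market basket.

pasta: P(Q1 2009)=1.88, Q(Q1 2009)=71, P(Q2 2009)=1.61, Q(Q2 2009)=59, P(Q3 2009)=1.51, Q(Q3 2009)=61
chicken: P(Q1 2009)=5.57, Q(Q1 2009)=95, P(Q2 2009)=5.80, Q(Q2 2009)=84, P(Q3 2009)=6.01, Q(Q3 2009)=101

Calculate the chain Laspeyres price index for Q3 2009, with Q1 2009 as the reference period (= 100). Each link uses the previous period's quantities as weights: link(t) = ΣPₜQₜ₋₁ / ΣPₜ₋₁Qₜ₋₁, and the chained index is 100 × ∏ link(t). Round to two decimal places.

102.43

Link Q1 2009→Q2 2009:
ΣP(Q2 2009)Q(Q1 2009) = 1.61×71 + 5.80×95 = 114.31 + 551 = 665.31
ΣP(Q1 2009)Q(Q1 2009) = 1.88×71 + 5.57×95 = 133.48 + 529.15 = 662.63
link = 665.31/662.63 = 1.004044
Link Q2 2009→Q3 2009:
ΣP(Q3 2009)Q(Q2 2009) = 1.51×59 + 6.01×84 = 89.09 + 504.84 = 593.93
ΣP(Q2 2009)Q(Q2 2009) = 1.61×59 + 5.80×84 = 94.99 + 487.2 = 582.19
link = 593.93/582.19 = 1.020165
Chained index = 100 × 1.004044 × 1.020165 = 102.4291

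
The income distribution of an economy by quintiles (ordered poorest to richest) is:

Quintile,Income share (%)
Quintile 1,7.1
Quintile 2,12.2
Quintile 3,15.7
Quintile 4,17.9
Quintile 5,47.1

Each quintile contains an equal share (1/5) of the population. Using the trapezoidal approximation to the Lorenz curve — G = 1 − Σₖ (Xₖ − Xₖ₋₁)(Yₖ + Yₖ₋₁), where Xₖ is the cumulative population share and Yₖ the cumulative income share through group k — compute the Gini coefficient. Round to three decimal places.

0.343

Cumulative income shares Yₖ: 0.0710, 0.1930, 0.3500, 0.5290, 1.0000
Σ (Xₖ−Xₖ₋₁)(Yₖ+Yₖ₋₁) = (1/5)(0.0710+0.0000) + (1/5)(0.1930+0.0710) + (1/5)(0.3500+0.1930) + (1/5)(0.5290+0.3500) + (1/5)(1.0000+0.5290)
  = 0.0142 + 0.0528 + 0.1086 + 0.1758 + 0.3058 = 0.6572
G = 1 − 0.6572 = 0.3428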